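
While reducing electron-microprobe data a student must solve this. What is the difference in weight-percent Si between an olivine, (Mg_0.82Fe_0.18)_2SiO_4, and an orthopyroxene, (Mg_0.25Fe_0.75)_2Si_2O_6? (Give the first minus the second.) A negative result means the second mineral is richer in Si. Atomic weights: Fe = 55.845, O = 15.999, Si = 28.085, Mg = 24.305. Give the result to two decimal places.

Si in (Mg_0.82Fe_0.18)_2SiO_4: molar mass 152.045 g/mol; 1×28.085 = 28.085 g → 18.47 wt%.
Si in (Mg_0.25Fe_0.75)_2Si_2O_6: molar mass 248.084 g/mol; 2×28.085 = 56.170 g → 22.64 wt%.
Difference = 18.47 − 22.64 = -4.17 percentage points.

-4.17 percentage points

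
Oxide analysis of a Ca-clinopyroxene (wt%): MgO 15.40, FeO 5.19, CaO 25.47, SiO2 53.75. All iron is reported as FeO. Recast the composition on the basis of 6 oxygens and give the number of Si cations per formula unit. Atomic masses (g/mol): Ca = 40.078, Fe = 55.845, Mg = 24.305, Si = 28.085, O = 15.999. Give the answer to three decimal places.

1.990 Si apfu

MgO: 15.40/40.304 = 0.38210 mol → 0.38210 mol Mg, 0.38210 mol O.
FeO: 5.19/71.844 = 0.07224 mol → 0.07224 mol Fe, 0.07224 mol O.
CaO: 25.47/56.077 = 0.45420 mol → 0.45420 mol Ca, 0.45420 mol O.
SiO2: 53.75/60.083 = 0.89460 mol → 0.89460 mol Si, 1.78920 mol O.
Total oxygen = 2.69774 mol. Normalization factor = 6/2.69774 = 2.22408.
Si per 6 O = 0.89460 × 2.22408 = 1.990.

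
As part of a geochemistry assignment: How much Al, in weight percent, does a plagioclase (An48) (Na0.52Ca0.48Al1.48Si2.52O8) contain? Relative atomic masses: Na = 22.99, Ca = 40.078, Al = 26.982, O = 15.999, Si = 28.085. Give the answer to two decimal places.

14.80 weight percent

Molar mass of Na0.52Ca0.48Al1.48Si2.52O8: 0.52×22.99 + 0.48×40.078 + 1.48×26.982 + 2.52×28.085 + 8×15.999 = 269.892 g/mol.
Mass of Al per formula unit: 1.48 × 26.982 = 39.933 g.
Weight fraction Al = 39.933 / 269.892 = 0.1480.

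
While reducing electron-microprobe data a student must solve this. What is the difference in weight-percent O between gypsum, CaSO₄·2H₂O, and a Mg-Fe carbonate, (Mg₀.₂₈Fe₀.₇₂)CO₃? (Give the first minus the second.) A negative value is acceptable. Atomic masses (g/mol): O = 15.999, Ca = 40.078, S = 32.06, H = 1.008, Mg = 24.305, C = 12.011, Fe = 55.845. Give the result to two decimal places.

M(CaSO₄·2H₂O) = 172.164 g/mol, so wt% O = 95.994/172.164 × 100 = 55.76%.
M((Mg₀.₂₈Fe₀.₇₂)CO₃) = 107.022 g/mol, so wt% O = 47.997/107.022 × 100 = 44.85%.
55.76 − 44.85 = 10.91 pp.

10.91 percentage points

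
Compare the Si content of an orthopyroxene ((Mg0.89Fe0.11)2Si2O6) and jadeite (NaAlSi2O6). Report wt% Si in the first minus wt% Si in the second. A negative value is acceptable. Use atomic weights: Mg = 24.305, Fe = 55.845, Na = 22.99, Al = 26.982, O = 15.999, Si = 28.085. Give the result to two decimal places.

First mineral: 56.170 g Si in 207.713 g formula = 27.04 wt% Si.
Second mineral: 56.170 g Si in 202.136 g formula = 27.79 wt% Si.
27.04% − 27.79% gives a difference of -0.75 percentage points.

-0.75 percentage points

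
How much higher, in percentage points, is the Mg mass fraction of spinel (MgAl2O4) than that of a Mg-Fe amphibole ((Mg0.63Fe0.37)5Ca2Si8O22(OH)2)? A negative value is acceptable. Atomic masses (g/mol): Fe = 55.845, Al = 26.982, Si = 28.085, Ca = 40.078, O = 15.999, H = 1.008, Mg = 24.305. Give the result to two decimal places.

Mg in MgAl2O4: molar mass 142.265 g/mol; 1×24.305 = 24.305 g → 17.08 wt%.
Mg in (Mg0.63Fe0.37)5Ca2Si8O22(OH)2: molar mass 870.702 g/mol; 3.15×24.305 = 76.561 g → 8.79 wt%.
Difference = 17.08 − 8.79 = 8.29 percentage points.

8.29 percentage points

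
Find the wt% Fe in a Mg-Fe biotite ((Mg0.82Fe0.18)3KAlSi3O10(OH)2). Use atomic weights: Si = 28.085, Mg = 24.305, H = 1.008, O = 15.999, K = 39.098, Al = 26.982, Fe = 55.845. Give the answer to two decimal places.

Molar mass of (Mg0.82Fe0.18)3KAlSi3O10(OH)2: 2.46*24.305 + 0.54*55.845 + 1*39.098 + 1*26.982 + 3*28.085 + 12*15.999 + 2*1.008 = 434.286 g/mol.
Mass of Fe per formula unit: 0.54 × 55.845 = 30.156 g.
Weight fraction Fe = 30.156 / 434.286 = 0.0694.

6.94 weight percent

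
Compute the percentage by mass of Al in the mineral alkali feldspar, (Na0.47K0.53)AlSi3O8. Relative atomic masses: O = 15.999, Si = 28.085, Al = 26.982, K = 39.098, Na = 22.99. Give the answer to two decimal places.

M((Na0.47K0.53)AlSi3O8) = 270.756 g/mol.
Al contributes 1 × 26.982 = 26.982 g per mole.
26.982/270.756 = 0.0997 → 9.97%.

9.97 wt%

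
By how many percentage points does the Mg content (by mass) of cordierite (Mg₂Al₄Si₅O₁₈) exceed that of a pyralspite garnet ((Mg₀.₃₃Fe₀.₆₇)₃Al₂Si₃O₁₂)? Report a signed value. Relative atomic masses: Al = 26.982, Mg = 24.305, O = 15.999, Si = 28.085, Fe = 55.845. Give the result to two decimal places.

M(Mg₂Al₄Si₅O₁₈) = 584.945 g/mol, so wt% Mg = 48.610/584.945 × 100 = 8.31%.
M((Mg₀.₃₃Fe₀.₆₇)₃Al₂Si₃O₁₂) = 466.517 g/mol, so wt% Mg = 24.062/466.517 × 100 = 5.16%.
8.31 − 5.16 = 3.15 pp.

3.15 percentage points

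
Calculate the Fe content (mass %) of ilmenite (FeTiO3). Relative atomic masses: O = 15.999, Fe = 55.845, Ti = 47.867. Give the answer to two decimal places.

36.81 mass %

Molar mass of FeTiO3: 1*55.845 + 1*47.867 + 3*15.999 = 151.709 g/mol.
Mass of Fe per formula unit: 1 × 55.845 = 55.845 g.
Weight fraction Fe = 55.845 / 151.709 = 0.3681.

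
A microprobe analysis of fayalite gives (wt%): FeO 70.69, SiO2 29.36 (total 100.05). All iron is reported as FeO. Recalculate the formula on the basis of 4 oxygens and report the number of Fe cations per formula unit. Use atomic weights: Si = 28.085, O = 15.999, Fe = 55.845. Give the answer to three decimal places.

FeO (M=71.844): mol = 0.98394; Fe = 0.98394, O = 0.98394.
SiO2 (M=60.083): mol = 0.48866; Si = 0.48866, O = 0.97732.
ΣO = 1.96126; factor = 4/ΣO = 2.03951.
Fe apfu = 0.98394 × 2.03951 = 2.007.

2.007 Fe apfu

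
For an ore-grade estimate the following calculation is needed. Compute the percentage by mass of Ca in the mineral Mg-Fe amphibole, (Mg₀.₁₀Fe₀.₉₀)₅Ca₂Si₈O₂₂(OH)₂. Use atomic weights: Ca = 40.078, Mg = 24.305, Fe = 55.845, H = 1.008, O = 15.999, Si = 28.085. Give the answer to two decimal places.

8.40 weight percent

Molar mass of (Mg₀.₁₀Fe₀.₉₀)₅Ca₂Si₈O₂₂(OH)₂: 0.50·24.305 + 4.50·55.845 + 2·40.078 + 8·28.085 + 24·15.999 + 2·1.008 = 954.283 g/mol.
Mass of Ca per formula unit: 2 × 40.078 = 80.156 g.
Weight fraction Ca = 80.156 / 954.283 = 0.0840.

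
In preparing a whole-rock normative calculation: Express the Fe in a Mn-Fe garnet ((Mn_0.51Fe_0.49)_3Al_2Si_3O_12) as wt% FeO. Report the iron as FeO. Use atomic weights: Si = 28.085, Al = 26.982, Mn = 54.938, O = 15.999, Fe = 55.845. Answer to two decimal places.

21.28 wt%

Formula mass = 496.354 g/mol.
1.47 Fe → 1.4700 mol FeO per formula unit; M(FeO) = 71.844, so FeO mass = 105.611 g.
105.611/496.354 × 100 = 21.28 wt%.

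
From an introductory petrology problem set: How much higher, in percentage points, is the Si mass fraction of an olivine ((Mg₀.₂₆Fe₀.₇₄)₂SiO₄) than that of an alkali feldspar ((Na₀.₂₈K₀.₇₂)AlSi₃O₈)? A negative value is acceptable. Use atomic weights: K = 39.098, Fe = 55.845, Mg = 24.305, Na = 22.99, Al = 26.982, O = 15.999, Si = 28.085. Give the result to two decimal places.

Si in (Mg₀.₂₆Fe₀.₇₄)₂SiO₄: molar mass 187.370 g/mol; 1×28.085 = 28.085 g → 14.99 wt%.
Si in (Na₀.₂₈K₀.₇₂)AlSi₃O₈: molar mass 273.817 g/mol; 3×28.085 = 84.255 g → 30.77 wt%.
Difference = 14.99 − 30.77 = -15.78 percentage points.

-15.78 percentage points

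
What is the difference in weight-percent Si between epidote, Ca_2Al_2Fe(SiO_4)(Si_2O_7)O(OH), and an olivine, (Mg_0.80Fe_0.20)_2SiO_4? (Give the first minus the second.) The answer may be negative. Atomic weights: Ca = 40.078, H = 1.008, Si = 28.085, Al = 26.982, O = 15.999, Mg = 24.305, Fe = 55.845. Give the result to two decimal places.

-0.88 percentage points

First mineral: 84.255 g Si in 483.215 g formula = 17.44 wt% Si.
Second mineral: 28.085 g Si in 153.307 g formula = 18.32 wt% Si.
17.44% − 18.32% gives a difference of -0.88 percentage points.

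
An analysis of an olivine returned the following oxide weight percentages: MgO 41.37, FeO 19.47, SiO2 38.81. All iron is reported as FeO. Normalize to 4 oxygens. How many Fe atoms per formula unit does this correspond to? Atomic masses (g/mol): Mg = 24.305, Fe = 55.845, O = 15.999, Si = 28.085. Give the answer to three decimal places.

0.419 Fe apfu

MgO (M=40.304): mol = 1.02645; Mg = 1.02645, O = 1.02645.
FeO (M=71.844): mol = 0.27100; Fe = 0.27100, O = 0.27100.
SiO2 (M=60.083): mol = 0.64594; Si = 0.64594, O = 1.29188.
ΣO = 2.58933; factor = 4/ΣO = 1.54480.
Fe apfu = 0.27100 × 1.54480 = 0.419.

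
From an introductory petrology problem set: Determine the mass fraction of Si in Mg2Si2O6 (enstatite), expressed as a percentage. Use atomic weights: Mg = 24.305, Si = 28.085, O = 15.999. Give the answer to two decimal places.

27.98 wt%

Molar mass of Mg2Si2O6: 2×24.305 + 2×28.085 + 6×15.999 = 200.774 g/mol.
Mass of Si per formula unit: 2 × 28.085 = 56.170 g.
Weight fraction Si = 56.170 / 200.774 = 0.2798.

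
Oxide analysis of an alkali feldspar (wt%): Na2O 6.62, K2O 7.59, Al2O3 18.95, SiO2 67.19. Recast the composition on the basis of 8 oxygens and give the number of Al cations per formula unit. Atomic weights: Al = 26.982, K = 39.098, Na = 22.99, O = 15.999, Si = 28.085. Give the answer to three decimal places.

0.997 Al apfu

6.62 wt% Na2O ÷ 61.979 g/mol = 0.10681 mol, giving 0.21362 Na and 0.10681 O.
7.59 wt% K2O ÷ 94.195 g/mol = 0.08058 mol, giving 0.16116 K and 0.08058 O.
18.95 wt% Al2O3 ÷ 101.961 g/mol = 0.18586 mol, giving 0.37172 Al and 0.55758 O.
67.19 wt% SiO2 ÷ 60.083 g/mol = 1.11829 mol, giving 1.11829 Si and 2.23658 O.
Oxygen sums to 2.98155; scaling by 8/2.98155 = 2.68317 puts the formula on 8 O.
Al: 0.37172 × 2.68317 = 0.997 atoms per formula unit.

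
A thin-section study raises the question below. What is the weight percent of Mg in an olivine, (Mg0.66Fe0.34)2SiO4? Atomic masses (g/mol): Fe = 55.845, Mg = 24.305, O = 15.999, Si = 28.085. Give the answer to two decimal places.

M((Mg0.66Fe0.34)2SiO4) = 162.138 g/mol.
Mg contributes 1.32 × 24.305 = 32.083 g per mole.
32.083/162.138 = 0.1979 → 19.79%.

19.79 wt%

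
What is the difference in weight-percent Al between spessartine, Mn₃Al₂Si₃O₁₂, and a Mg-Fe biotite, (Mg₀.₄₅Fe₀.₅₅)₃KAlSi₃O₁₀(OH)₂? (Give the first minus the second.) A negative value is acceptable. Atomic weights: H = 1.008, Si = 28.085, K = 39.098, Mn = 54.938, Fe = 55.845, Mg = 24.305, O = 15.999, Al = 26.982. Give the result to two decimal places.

Al in Mn₃Al₂Si₃O₁₂: molar mass 495.021 g/mol; 2×26.982 = 53.964 g → 10.90 wt%.
Al in (Mg₀.₄₅Fe₀.₅₅)₃KAlSi₃O₁₀(OH)₂: molar mass 469.295 g/mol; 1×26.982 = 26.982 g → 5.75 wt%.
Difference = 10.90 − 5.75 = 5.15 percentage points.

5.15 percentage points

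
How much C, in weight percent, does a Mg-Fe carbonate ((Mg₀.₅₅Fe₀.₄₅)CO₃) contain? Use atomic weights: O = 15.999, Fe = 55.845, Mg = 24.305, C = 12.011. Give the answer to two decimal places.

Formula mass = 0.55·24.305 + 0.45·55.845 + 1·12.011 + 3·15.999 = 98.506 g/mol, of which 12.011 g is C.
So C makes up 12.011/98.506 = 0.1219 of the mass, i.e. 12.19%.

12.19 weight percent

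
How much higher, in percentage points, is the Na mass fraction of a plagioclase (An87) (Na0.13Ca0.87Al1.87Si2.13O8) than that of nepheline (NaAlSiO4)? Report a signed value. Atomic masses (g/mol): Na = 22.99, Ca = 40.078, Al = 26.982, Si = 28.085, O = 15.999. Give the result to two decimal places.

Na in Na0.13Ca0.87Al1.87Si2.13O8: molar mass 276.126 g/mol; 0.13×22.99 = 2.989 g → 1.08 wt%.
Na in NaAlSiO4: molar mass 142.053 g/mol; 1×22.99 = 22.990 g → 16.18 wt%.
Difference = 1.08 − 16.18 = -15.10 percentage points.

-15.10 percentage points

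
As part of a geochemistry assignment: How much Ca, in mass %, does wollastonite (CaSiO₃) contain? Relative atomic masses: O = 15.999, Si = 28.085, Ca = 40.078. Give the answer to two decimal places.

34.50 mass %

M(CaSiO₃) = 116.160 g/mol.
Ca contributes 1 × 40.078 = 40.078 g per mole.
40.078/116.160 = 0.3450 → 34.50%.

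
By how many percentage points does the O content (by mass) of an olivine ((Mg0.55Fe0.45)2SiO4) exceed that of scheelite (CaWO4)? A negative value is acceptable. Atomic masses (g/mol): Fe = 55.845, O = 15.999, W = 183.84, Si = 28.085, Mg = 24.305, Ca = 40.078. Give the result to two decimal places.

15.62 percentage points

First mineral: 63.996 g O in 169.077 g formula = 37.85 wt% O.
Second mineral: 63.996 g O in 287.914 g formula = 22.23 wt% O.
37.85% − 22.23% gives a difference of 15.62 percentage points.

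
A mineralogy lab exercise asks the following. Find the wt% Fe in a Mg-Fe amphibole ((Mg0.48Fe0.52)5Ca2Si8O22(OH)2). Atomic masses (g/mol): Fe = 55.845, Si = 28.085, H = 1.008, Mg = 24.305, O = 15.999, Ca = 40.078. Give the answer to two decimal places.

Formula mass = 2.40×24.305 + 2.60×55.845 + 2×40.078 + 8×28.085 + 24×15.999 + 2×1.008 = 894.357 g/mol, of which 145.197 g is Fe.
So Fe makes up 145.197/894.357 = 0.1623 of the mass, i.e. 16.23%.

16.23 wt%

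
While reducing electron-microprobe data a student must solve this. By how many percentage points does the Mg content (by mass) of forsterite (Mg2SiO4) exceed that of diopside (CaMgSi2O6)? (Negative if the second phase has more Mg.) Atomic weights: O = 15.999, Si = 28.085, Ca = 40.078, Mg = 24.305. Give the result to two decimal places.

23.33 percentage points

Mg in Mg2SiO4: molar mass 140.691 g/mol; 2×24.305 = 48.610 g → 34.55 wt%.
Mg in CaMgSi2O6: molar mass 216.547 g/mol; 1×24.305 = 24.305 g → 11.22 wt%.
Difference = 34.55 − 11.22 = 23.33 percentage points.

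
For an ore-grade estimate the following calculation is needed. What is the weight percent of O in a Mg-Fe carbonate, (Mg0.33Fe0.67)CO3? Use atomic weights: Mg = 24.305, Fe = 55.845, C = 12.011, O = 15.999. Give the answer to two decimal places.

45.52 wt%

M((Mg0.33Fe0.67)CO3) = 105.445 g/mol.
O contributes 3 × 15.999 = 47.997 g per mole.
47.997/105.445 = 0.4552 → 45.52%.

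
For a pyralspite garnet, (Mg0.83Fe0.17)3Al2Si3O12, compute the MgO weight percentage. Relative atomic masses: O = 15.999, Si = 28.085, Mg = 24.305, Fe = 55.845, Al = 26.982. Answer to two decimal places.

Molar mass of (Mg0.83Fe0.17)3Al2Si3O12 = 2.49*24.305 + 0.51*55.845 + 2*26.982 + 3*28.085 + 12*15.999 = 419.207 g/mol.
Each formula unit contains 2.49 Mg, equivalent to 2.49/1 = 2.4900 mol MgO.
M(MgO) = 1×24.305 + 1×15.999 = 40.304 g/mol.
Mass of MgO per formula unit = 2.4900 × 40.304 = 100.357 g.
MgO wt% = 100.357 / 419.207 × 100 = 23.94%.

23.94 wt%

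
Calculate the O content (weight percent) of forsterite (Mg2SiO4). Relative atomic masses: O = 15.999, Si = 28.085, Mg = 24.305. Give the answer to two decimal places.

Molar mass of Mg2SiO4: 2×24.305 + 1×28.085 + 4×15.999 = 140.691 g/mol.
Mass of O per formula unit: 4 × 15.999 = 63.996 g.
Weight fraction O = 63.996 / 140.691 = 0.4549.

45.49 weight percent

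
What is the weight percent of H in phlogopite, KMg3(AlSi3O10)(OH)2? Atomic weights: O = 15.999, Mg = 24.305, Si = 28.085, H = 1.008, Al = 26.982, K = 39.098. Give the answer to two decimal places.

Molar mass of KMg3(AlSi3O10)(OH)2: 1×39.098 + 3×24.305 + 1×26.982 + 3×28.085 + 12×15.999 + 2×1.008 = 417.254 g/mol.
Mass of H per formula unit: 2 × 1.008 = 2.016 g.
Weight fraction H = 2.016 / 417.254 = 0.0048.

0.48 weight percent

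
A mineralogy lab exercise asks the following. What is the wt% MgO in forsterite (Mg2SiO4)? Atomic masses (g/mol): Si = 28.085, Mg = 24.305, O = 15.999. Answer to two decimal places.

57.29 wt%

Molar mass of Mg2SiO4 = 2×24.305 + 1×28.085 + 4×15.999 = 140.691 g/mol.
Each formula unit contains 2 Mg, equivalent to 2/1 = 2.0000 mol MgO.
M(MgO) = 1×24.305 + 1×15.999 = 40.304 g/mol.
Mass of MgO per formula unit = 2.0000 × 40.304 = 80.608 g.
MgO wt% = 80.608 / 140.691 × 100 = 57.29%.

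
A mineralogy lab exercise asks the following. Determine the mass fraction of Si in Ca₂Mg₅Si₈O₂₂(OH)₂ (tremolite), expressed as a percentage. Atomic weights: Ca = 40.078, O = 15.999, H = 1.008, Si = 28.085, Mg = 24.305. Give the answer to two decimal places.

27.66 wt%

M(Ca₂Mg₅Si₈O₂₂(OH)₂) = 812.353 g/mol.
Si contributes 8 × 28.085 = 224.680 g per mole.
224.680/812.353 = 0.2766 → 27.66%.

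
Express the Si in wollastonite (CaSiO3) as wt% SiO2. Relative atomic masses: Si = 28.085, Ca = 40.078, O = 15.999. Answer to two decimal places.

Formula mass = 116.160 g/mol.
1 Si → 1.0000 mol SiO2 per formula unit; M(SiO2) = 60.083, so SiO2 mass = 60.083 g.
60.083/116.160 × 100 = 51.72 wt%.

51.72 wt%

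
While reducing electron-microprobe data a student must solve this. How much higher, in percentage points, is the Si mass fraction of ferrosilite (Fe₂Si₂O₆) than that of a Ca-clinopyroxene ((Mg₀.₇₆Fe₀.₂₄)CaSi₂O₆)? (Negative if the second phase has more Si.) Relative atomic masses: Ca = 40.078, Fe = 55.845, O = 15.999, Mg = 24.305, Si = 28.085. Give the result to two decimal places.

First mineral: 56.170 g Si in 263.854 g formula = 21.29 wt% Si.
Second mineral: 56.170 g Si in 224.117 g formula = 25.06 wt% Si.
21.29% − 25.06% gives a difference of -3.77 percentage points.

-3.77 percentage points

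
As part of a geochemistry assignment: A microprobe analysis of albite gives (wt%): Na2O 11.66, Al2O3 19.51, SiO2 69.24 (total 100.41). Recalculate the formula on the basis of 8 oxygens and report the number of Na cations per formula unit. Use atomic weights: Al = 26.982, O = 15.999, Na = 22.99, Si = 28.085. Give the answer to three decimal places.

11.66 wt% Na2O ÷ 61.979 g/mol = 0.18813 mol, giving 0.37626 Na and 0.18813 O.
19.51 wt% Al2O3 ÷ 101.961 g/mol = 0.19135 mol, giving 0.38270 Al and 0.57405 O.
69.24 wt% SiO2 ÷ 60.083 g/mol = 1.15241 mol, giving 1.15241 Si and 2.30482 O.
Oxygen sums to 3.06700; scaling by 8/3.06700 = 2.60841 puts the formula on 8 O.
Na: 0.37626 × 2.60841 = 0.981 atoms per formula unit.

0.981 Na apfu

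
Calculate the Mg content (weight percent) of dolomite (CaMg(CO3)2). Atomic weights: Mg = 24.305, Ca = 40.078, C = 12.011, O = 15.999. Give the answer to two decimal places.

13.18 weight percent

M(CaMg(CO3)2) = 184.399 g/mol.
Mg contributes 1 × 24.305 = 24.305 g per mole.
24.305/184.399 = 0.1318 → 13.18%.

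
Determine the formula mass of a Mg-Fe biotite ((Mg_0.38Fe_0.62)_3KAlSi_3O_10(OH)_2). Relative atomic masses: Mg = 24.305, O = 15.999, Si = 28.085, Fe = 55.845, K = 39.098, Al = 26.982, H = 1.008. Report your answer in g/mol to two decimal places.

Mg: 1.14 × 24.305 = 27.7077
Fe: 1.86 × 55.845 = 103.8717
K: 1 × 39.098 = 39.0980
Al: 1 × 26.982 = 26.9820
Si: 3 × 28.085 = 84.2550
O: 12 × 15.999 = 191.9880
H: 2 × 1.008 = 2.0160
Summing the contributions gives the formula mass.

475.92 g/mol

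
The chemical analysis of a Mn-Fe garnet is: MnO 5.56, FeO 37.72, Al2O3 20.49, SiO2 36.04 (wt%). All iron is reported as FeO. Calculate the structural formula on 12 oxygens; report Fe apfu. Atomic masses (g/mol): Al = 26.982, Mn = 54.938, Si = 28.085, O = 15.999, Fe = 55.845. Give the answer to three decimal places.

5.56 wt% MnO ÷ 70.937 g/mol = 0.07838 mol, giving 0.07838 Mn and 0.07838 O.
37.72 wt% FeO ÷ 71.844 g/mol = 0.52503 mol, giving 0.52503 Fe and 0.52503 O.
20.49 wt% Al2O3 ÷ 101.961 g/mol = 0.20096 mol, giving 0.40192 Al and 0.60288 O.
36.04 wt% SiO2 ÷ 60.083 g/mol = 0.59984 mol, giving 0.59984 Si and 1.19968 O.
Oxygen sums to 2.40597; scaling by 12/2.40597 = 4.98759 puts the formula on 12 O.
Fe: 0.52503 × 4.98759 = 2.619 atoms per formula unit.

2.619 Fe apfu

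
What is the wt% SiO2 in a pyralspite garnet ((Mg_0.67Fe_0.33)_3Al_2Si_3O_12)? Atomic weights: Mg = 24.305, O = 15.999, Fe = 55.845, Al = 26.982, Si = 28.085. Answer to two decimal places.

M((Mg_0.67Fe_0.33)_3Al_2Si_3O_12) = 434.347 g/mol; M(SiO2) = 60.083 g/mol.
Moles SiO2 per formula unit = 3 Si ÷ 1 = 3.0000.
SiO2 fraction = (3.0000 × 60.083) / 434.347 = 180.249/434.347 = 0.4150.

41.50 wt%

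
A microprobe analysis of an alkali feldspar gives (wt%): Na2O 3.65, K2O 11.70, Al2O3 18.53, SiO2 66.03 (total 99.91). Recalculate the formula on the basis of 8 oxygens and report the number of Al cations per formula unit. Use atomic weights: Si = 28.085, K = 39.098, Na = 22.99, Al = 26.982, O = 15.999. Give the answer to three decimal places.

0.994 Al apfu

3.65 wt% Na2O ÷ 61.979 g/mol = 0.05889 mol, giving 0.11778 Na and 0.05889 O.
11.70 wt% K2O ÷ 94.195 g/mol = 0.12421 mol, giving 0.24842 K and 0.12421 O.
18.53 wt% Al2O3 ÷ 101.961 g/mol = 0.18174 mol, giving 0.36348 Al and 0.54522 O.
66.03 wt% SiO2 ÷ 60.083 g/mol = 1.09898 mol, giving 1.09898 Si and 2.19796 O.
Oxygen sums to 2.92628; scaling by 8/2.92628 = 2.73385 puts the formula on 8 O.
Al: 0.36348 × 2.73385 = 0.994 atoms per formula unit.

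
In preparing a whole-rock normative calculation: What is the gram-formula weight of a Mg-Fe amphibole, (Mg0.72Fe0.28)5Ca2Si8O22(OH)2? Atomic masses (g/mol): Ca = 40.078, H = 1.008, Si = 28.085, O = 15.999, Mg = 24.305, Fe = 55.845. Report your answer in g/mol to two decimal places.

856.51 g/mol

The formula mass is the sum 3.60*24.305 + 1.40*55.845 + 2*40.078 + 8*28.085 + 24*15.999 + 2*1.008.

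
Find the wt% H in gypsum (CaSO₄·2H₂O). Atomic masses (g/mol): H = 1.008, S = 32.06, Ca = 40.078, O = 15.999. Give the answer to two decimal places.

2.34 weight percent

Formula mass = 1*40.078 + 1*32.06 + 6*15.999 + 4*1.008 = 172.164 g/mol, of which 4.032 g is H.
So H makes up 4.032/172.164 = 0.0234 of the mass, i.e. 2.34%.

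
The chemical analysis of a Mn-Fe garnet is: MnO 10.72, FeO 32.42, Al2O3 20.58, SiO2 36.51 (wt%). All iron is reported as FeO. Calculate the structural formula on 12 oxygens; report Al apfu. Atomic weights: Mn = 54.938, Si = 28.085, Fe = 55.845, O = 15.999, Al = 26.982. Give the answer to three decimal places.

1.999 Al apfu

10.72 wt% MnO ÷ 70.937 g/mol = 0.15112 mol, giving 0.15112 Mn and 0.15112 O.
32.42 wt% FeO ÷ 71.844 g/mol = 0.45126 mol, giving 0.45126 Fe and 0.45126 O.
20.58 wt% Al2O3 ÷ 101.961 g/mol = 0.20184 mol, giving 0.40368 Al and 0.60552 O.
36.51 wt% SiO2 ÷ 60.083 g/mol = 0.60766 mol, giving 0.60766 Si and 1.21532 O.
Oxygen sums to 2.42322; scaling by 12/2.42322 = 4.95209 puts the formula on 12 O.
Al: 0.40368 × 4.95209 = 1.999 atoms per formula unit.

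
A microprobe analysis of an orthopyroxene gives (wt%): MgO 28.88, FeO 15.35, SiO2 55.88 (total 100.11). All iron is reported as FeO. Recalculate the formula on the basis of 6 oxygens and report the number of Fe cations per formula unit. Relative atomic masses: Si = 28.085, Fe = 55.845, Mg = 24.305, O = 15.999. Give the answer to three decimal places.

0.459 Fe apfu

28.88 wt% MgO ÷ 40.304 g/mol = 0.71655 mol, giving 0.71655 Mg and 0.71655 O.
15.35 wt% FeO ÷ 71.844 g/mol = 0.21366 mol, giving 0.21366 Fe and 0.21366 O.
55.88 wt% SiO2 ÷ 60.083 g/mol = 0.93005 mol, giving 0.93005 Si and 1.86010 O.
Oxygen sums to 2.79031; scaling by 6/2.79031 = 2.15030 puts the formula on 6 O.
Fe: 0.21366 × 2.15030 = 0.459 atoms per formula unit.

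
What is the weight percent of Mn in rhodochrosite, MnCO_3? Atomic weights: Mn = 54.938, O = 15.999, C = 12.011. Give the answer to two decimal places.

47.79 wt%

M(MnCO_3) = 114.946 g/mol.
Mn contributes 1 × 54.938 = 54.938 g per mole.
54.938/114.946 = 0.4779 → 47.79%.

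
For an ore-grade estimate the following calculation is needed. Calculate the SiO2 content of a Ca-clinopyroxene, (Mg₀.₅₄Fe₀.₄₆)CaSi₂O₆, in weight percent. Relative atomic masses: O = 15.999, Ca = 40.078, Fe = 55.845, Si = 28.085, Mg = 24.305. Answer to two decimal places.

52.01 wt%

Formula mass = 231.055 g/mol.
2 Si → 2.0000 mol SiO2 per formula unit; M(SiO2) = 60.083, so SiO2 mass = 120.166 g.
120.166/231.055 × 100 = 52.01 wt%.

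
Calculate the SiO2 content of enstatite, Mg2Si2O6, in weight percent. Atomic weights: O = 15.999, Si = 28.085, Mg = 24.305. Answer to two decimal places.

Molar mass of Mg2Si2O6 = 2×24.305 + 2×28.085 + 6×15.999 = 200.774 g/mol.
Each formula unit contains 2 Si, equivalent to 2/1 = 2.0000 mol SiO2.
M(SiO2) = 1×28.085 + 2×15.999 = 60.083 g/mol.
Mass of SiO2 per formula unit = 2.0000 × 60.083 = 120.166 g.
SiO2 wt% = 120.166 / 200.774 × 100 = 59.85%.

59.85 wt%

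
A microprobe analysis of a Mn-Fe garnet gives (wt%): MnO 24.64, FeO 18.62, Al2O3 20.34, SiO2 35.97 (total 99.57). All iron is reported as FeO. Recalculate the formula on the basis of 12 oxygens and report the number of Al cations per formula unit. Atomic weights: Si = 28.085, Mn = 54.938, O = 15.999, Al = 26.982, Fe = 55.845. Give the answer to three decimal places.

MnO (M=70.937): mol = 0.34735; Mn = 0.34735, O = 0.34735.
FeO (M=71.844): mol = 0.25917; Fe = 0.25917, O = 0.25917.
Al2O3 (M=101.961): mol = 0.19949; Al = 0.39898, O = 0.59847.
SiO2 (M=60.083): mol = 0.59867; Si = 0.59867, O = 1.19734.
ΣO = 2.40233; factor = 12/ΣO = 4.99515.
Al apfu = 0.39898 × 4.99515 = 1.993.

1.993 Al apfu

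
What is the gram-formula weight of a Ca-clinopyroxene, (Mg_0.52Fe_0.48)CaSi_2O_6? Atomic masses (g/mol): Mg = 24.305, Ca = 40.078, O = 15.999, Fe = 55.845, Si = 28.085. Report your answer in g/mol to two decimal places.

231.69 g/mol

Mg: 0.52 × 24.305 = 12.6386
Fe: 0.48 × 55.845 = 26.8056
Ca: 1 × 40.078 = 40.0780
Si: 2 × 28.085 = 56.1700
O: 6 × 15.999 = 95.9940
Summing the contributions gives the formula mass.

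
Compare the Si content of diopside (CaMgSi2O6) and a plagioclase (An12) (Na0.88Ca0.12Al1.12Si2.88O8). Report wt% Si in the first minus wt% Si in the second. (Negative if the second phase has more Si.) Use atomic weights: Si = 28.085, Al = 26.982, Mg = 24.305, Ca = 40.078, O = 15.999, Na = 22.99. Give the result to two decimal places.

-4.68 percentage points

M(CaMgSi2O6) = 216.547 g/mol, so wt% Si = 56.170/216.547 × 100 = 25.94%.
M(Na0.88Ca0.12Al1.12Si2.88O8) = 264.137 g/mol, so wt% Si = 80.885/264.137 × 100 = 30.62%.
25.94 − 30.62 = -4.68 pp.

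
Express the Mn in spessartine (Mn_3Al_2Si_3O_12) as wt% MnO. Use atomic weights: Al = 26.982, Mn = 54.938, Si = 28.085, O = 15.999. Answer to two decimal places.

42.99 wt%

Molar mass of Mn_3Al_2Si_3O_12 = 3×54.938 + 2×26.982 + 3×28.085 + 12×15.999 = 495.021 g/mol.
Each formula unit contains 3 Mn, equivalent to 3/1 = 3.0000 mol MnO.
M(MnO) = 1×54.938 + 1×15.999 = 70.937 g/mol.
Mass of MnO per formula unit = 3.0000 × 70.937 = 212.811 g.
MnO wt% = 212.811 / 495.021 × 100 = 42.99%.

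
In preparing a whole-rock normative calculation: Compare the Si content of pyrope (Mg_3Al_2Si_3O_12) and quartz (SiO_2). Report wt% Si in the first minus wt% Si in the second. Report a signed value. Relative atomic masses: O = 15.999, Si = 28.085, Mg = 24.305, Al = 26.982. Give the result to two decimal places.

-25.84 percentage points

Si in Mg_3Al_2Si_3O_12: molar mass 403.122 g/mol; 3×28.085 = 84.255 g → 20.90 wt%.
Si in SiO_2: molar mass 60.083 g/mol; 1×28.085 = 28.085 g → 46.74 wt%.
Difference = 20.90 − 46.74 = -25.84 percentage points.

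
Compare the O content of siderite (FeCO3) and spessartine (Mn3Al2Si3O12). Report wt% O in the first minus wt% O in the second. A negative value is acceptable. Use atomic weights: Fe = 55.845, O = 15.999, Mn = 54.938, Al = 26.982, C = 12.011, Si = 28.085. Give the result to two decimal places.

2.65 percentage points

O in FeCO3: molar mass 115.853 g/mol; 3×15.999 = 47.997 g → 41.43 wt%.
O in Mn3Al2Si3O12: molar mass 495.021 g/mol; 12×15.999 = 191.988 g → 38.78 wt%.
Difference = 41.43 − 38.78 = 2.65 percentage points.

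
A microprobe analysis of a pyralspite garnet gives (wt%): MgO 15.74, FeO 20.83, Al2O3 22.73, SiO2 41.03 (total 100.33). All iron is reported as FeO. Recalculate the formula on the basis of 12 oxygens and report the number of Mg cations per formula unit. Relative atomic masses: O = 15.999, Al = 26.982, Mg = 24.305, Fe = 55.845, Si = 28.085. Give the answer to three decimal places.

MgO (M=40.304): mol = 0.39053; Mg = 0.39053, O = 0.39053.
FeO (M=71.844): mol = 0.28993; Fe = 0.28993, O = 0.28993.
Al2O3 (M=101.961): mol = 0.22293; Al = 0.44586, O = 0.66879.
SiO2 (M=60.083): mol = 0.68289; Si = 0.68289, O = 1.36578.
ΣO = 2.71503; factor = 12/ΣO = 4.41984.
Mg apfu = 0.39053 × 4.41984 = 1.726.

1.726 Mg apfu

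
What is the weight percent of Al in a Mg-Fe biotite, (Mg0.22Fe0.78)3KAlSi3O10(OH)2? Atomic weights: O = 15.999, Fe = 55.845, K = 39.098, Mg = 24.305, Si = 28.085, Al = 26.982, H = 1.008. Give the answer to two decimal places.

5.49 mass %

Molar mass of (Mg0.22Fe0.78)3KAlSi3O10(OH)2: 0.66·24.305 + 2.34·55.845 + 1·39.098 + 1·26.982 + 3·28.085 + 12·15.999 + 2·1.008 = 491.058 g/mol.
Mass of Al per formula unit: 1 × 26.982 = 26.982 g.
Weight fraction Al = 26.982 / 491.058 = 0.0549.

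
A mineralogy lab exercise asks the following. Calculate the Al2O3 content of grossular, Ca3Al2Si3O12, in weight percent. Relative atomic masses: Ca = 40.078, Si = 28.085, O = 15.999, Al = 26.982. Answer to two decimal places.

22.64 wt%

Formula mass = 450.441 g/mol.
2 Al → 1.0000 mol Al2O3 per formula unit; M(Al2O3) = 101.961, so Al2O3 mass = 101.961 g.
101.961/450.441 × 100 = 22.64 wt%.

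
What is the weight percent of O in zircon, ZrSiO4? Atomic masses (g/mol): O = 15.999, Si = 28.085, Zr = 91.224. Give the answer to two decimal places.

34.91 weight percent

Formula mass = 1·91.224 + 1·28.085 + 4·15.999 = 183.305 g/mol, of which 63.996 g is O.
So O makes up 63.996/183.305 = 0.3491 of the mass, i.e. 34.91%.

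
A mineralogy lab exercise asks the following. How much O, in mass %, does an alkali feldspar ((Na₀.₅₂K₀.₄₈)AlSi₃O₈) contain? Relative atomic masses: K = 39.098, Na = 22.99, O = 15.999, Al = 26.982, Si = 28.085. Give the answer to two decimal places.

47.41 mass %

Formula mass = 0.52×22.99 + 0.48×39.098 + 1×26.982 + 3×28.085 + 8×15.999 = 269.951 g/mol, of which 127.992 g is O.
So O makes up 127.992/269.951 = 0.4741 of the mass, i.e. 47.41%.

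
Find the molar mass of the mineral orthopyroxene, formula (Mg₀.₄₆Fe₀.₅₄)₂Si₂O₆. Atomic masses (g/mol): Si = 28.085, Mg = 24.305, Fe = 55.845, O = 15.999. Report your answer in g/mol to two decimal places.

234.84 g/mol

The formula mass is the sum 0.92·24.305 + 1.08·55.845 + 2·28.085 + 6·15.999.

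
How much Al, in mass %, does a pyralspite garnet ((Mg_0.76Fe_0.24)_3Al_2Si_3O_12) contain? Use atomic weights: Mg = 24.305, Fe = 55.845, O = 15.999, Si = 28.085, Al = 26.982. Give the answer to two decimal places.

Molar mass of (Mg_0.76Fe_0.24)_3Al_2Si_3O_12: 2.28×24.305 + 0.72×55.845 + 2×26.982 + 3×28.085 + 12×15.999 = 425.831 g/mol.
Mass of Al per formula unit: 2 × 26.982 = 53.964 g.
Weight fraction Al = 53.964 / 425.831 = 0.1267.

12.67 mass %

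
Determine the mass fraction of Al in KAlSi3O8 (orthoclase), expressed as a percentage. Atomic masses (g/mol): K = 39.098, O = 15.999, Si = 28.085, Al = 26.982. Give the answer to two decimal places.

9.69 weight percent

M(KAlSi3O8) = 278.327 g/mol.
Al contributes 1 × 26.982 = 26.982 g per mole.
26.982/278.327 = 0.0969 → 9.69%.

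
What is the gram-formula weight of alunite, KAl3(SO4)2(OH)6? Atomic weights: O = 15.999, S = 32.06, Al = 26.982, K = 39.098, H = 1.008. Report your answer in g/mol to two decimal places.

K: 1 × 39.098 = 39.0980
Al: 3 × 26.982 = 80.9460
S: 2 × 32.06 = 64.1200
O: 14 × 15.999 = 223.9860
H: 6 × 1.008 = 6.0480
Summing the contributions gives the formula mass.

414.20 g/mol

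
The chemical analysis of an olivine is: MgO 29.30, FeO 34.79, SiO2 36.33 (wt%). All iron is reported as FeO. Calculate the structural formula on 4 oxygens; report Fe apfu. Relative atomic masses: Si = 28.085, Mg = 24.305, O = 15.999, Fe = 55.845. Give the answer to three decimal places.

0.800 Fe apfu

MgO (M=40.304): mol = 0.72697; Mg = 0.72697, O = 0.72697.
FeO (M=71.844): mol = 0.48424; Fe = 0.48424, O = 0.48424.
SiO2 (M=60.083): mol = 0.60466; Si = 0.60466, O = 1.20932.
ΣO = 2.42053; factor = 4/ΣO = 1.65253.
Fe apfu = 0.48424 × 1.65253 = 0.800.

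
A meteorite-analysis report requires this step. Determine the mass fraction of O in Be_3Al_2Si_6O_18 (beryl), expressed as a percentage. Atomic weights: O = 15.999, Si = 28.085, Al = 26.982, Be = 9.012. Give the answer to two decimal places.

Formula mass = 3*9.012 + 2*26.982 + 6*28.085 + 18*15.999 = 537.492 g/mol, of which 287.982 g is O.
So O makes up 287.982/537.492 = 0.5358 of the mass, i.e. 53.58%.

53.58 weight percent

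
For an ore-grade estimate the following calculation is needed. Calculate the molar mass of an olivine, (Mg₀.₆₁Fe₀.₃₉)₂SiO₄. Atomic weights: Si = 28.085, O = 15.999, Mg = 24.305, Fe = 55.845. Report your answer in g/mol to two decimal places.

M = 1.22(24.305) + 0.78(55.845) + 1(28.085) + 4(15.999)

165.29 g/mol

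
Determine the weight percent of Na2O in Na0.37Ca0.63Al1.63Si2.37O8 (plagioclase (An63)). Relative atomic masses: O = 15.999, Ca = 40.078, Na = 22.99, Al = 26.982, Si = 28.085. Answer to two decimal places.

4.21 wt%

Formula mass = 272.290 g/mol.
0.37 Na → 0.1850 mol Na2O per formula unit; M(Na2O) = 61.979, so Na2O mass = 11.466 g.
11.466/272.290 × 100 = 4.21 wt%.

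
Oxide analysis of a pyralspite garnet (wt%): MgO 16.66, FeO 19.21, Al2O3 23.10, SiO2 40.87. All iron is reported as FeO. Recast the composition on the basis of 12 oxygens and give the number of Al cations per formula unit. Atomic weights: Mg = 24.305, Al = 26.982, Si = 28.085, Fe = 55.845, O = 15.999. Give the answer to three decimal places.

1.998 Al apfu

MgO: 16.66/40.304 = 0.41336 mol → 0.41336 mol Mg, 0.41336 mol O.
FeO: 19.21/71.844 = 0.26738 mol → 0.26738 mol Fe, 0.26738 mol O.
Al2O3: 23.10/101.961 = 0.22656 mol → 0.45312 mol Al, 0.67968 mol O.
SiO2: 40.87/60.083 = 0.68023 mol → 0.68023 mol Si, 1.36046 mol O.
Total oxygen = 2.72088 mol. Normalization factor = 12/2.72088 = 4.41034.
Al per 12 O = 0.45312 × 4.41034 = 1.998.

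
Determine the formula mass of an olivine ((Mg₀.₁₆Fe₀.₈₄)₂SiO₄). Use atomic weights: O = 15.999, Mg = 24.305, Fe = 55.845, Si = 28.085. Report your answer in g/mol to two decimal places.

193.68 g/mol

The formula mass is the sum 0.32(24.305) + 1.68(55.845) + 1(28.085) + 4(15.999).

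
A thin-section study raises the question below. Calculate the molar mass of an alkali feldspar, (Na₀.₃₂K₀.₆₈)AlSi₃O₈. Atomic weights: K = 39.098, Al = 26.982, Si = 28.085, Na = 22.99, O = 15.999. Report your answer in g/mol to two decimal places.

Na: 0.32 × 22.99 = 7.3568
K: 0.68 × 39.098 = 26.5866
Al: 1 × 26.982 = 26.9820
Si: 3 × 28.085 = 84.2550
O: 8 × 15.999 = 127.9920
Summing the contributions gives the formula mass.

273.17 g/mol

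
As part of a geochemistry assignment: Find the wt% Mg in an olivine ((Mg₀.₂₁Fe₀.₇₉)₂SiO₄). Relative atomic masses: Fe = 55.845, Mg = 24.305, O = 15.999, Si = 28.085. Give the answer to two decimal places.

5.36 wt%

Formula mass = 0.42*24.305 + 1.58*55.845 + 1*28.085 + 4*15.999 = 190.524 g/mol, of which 10.208 g is Mg.
So Mg makes up 10.208/190.524 = 0.0536 of the mass, i.e. 5.36%.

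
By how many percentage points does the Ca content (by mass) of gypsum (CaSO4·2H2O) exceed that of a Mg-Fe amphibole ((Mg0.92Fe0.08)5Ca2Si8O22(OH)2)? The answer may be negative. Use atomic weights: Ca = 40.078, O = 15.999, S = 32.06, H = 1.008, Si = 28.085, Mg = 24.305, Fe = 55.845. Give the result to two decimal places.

M(CaSO4·2H2O) = 172.164 g/mol, so wt% Ca = 40.078/172.164 × 100 = 23.28%.
M((Mg0.92Fe0.08)5Ca2Si8O22(OH)2) = 824.969 g/mol, so wt% Ca = 80.156/824.969 × 100 = 9.72%.
23.28 − 9.72 = 13.56 pp.

13.56 percentage points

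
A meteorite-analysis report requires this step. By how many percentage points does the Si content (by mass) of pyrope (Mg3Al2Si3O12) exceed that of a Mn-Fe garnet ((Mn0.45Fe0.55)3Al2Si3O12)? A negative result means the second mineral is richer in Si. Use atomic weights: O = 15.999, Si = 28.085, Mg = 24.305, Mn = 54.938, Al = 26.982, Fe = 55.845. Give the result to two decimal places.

M(Mg3Al2Si3O12) = 403.122 g/mol, so wt% Si = 84.255/403.122 × 100 = 20.90%.
M((Mn0.45Fe0.55)3Al2Si3O12) = 496.518 g/mol, so wt% Si = 84.255/496.518 × 100 = 16.97%.
20.90 − 16.97 = 3.93 pp.

3.93 percentage points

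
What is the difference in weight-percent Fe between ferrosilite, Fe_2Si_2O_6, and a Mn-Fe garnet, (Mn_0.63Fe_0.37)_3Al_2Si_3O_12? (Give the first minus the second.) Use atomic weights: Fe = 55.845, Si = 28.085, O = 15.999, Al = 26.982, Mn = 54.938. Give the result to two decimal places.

Fe in Fe_2Si_2O_6: molar mass 263.854 g/mol; 2×55.845 = 111.690 g → 42.33 wt%.
Fe in (Mn_0.63Fe_0.37)_3Al_2Si_3O_12: molar mass 496.028 g/mol; 1.11×55.845 = 61.988 g → 12.50 wt%.
Difference = 42.33 − 12.50 = 29.83 percentage points.

29.83 percentage points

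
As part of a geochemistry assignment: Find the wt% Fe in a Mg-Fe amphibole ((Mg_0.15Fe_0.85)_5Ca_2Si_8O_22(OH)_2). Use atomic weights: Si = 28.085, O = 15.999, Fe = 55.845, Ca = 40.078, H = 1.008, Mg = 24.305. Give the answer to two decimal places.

Formula mass = 0.75*24.305 + 4.25*55.845 + 2*40.078 + 8*28.085 + 24*15.999 + 2*1.008 = 946.398 g/mol, of which 237.341 g is Fe.
So Fe makes up 237.341/946.398 = 0.2508 of the mass, i.e. 25.08%.

25.08 mass %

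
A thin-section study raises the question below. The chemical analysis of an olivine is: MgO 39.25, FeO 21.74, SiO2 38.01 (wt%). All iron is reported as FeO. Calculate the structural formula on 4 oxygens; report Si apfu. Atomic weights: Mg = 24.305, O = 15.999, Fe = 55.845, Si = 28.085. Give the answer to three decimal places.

MgO: 39.25/40.304 = 0.97385 mol → 0.97385 mol Mg, 0.97385 mol O.
FeO: 21.74/71.844 = 0.30260 mol → 0.30260 mol Fe, 0.30260 mol O.
SiO2: 38.01/60.083 = 0.63262 mol → 0.63262 mol Si, 1.26524 mol O.
Total oxygen = 2.54169 mol. Normalization factor = 4/2.54169 = 1.57376.
Si per 4 O = 0.63262 × 1.57376 = 0.996.

0.996 Si apfu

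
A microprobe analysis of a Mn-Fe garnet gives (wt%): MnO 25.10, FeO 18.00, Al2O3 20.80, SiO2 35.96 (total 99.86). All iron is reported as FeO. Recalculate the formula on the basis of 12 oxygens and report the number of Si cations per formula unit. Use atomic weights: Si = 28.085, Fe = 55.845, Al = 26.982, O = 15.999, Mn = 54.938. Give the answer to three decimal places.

MnO: 25.10/70.937 = 0.35384 mol → 0.35384 mol Mn, 0.35384 mol O.
FeO: 18.00/71.844 = 0.25054 mol → 0.25054 mol Fe, 0.25054 mol O.
Al2O3: 20.80/101.961 = 0.20400 mol → 0.40800 mol Al, 0.61200 mol O.
SiO2: 35.96/60.083 = 0.59851 mol → 0.59851 mol Si, 1.19702 mol O.
Total oxygen = 2.41340 mol. Normalization factor = 12/2.41340 = 4.97224.
Si per 12 O = 0.59851 × 4.97224 = 2.976.

2.976 Si apfu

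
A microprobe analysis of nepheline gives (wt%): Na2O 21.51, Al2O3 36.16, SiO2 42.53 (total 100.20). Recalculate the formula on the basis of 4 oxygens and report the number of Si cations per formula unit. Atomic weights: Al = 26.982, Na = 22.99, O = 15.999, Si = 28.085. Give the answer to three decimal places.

1.002 Si apfu

Na2O: 21.51/61.979 = 0.34705 mol → 0.69410 mol Na, 0.34705 mol O.
Al2O3: 36.16/101.961 = 0.35465 mol → 0.70930 mol Al, 1.06395 mol O.
SiO2: 42.53/60.083 = 0.70785 mol → 0.70785 mol Si, 1.41570 mol O.
Total oxygen = 2.82670 mol. Normalization factor = 4/2.82670 = 1.41508.
Si per 4 O = 0.70785 × 1.41508 = 1.002.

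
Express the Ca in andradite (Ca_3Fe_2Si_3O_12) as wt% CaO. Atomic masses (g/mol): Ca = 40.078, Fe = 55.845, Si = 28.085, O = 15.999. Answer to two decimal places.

Formula mass = 508.167 g/mol.
3 Ca → 3.0000 mol CaO per formula unit; M(CaO) = 56.077, so CaO mass = 168.231 g.
168.231/508.167 × 100 = 33.11 wt%.

33.11 wt%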